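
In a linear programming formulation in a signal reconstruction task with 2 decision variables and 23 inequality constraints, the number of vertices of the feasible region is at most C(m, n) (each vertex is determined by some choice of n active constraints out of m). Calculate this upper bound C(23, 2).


Each vertex corresponds to some choice of n active constraints out of m, so the number of vertices is at most C(m, n) = m! / (n!(m-n)!).
m = 23, n = 2
Numerator: 23 * 22
Denominator: 2! = 2
C(23, 2) = 253


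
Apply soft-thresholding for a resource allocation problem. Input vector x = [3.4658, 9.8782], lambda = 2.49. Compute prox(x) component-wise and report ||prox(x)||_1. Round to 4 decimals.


Soft-thresholding with lambda = 2.49:
prox(3.4658) = sign(3.4658)*max(|3.4658| - 2.49, 0) = 0.9758
prox(9.8782) = sign(9.8782)*max(|9.8782| - 2.49, 0) = 7.3882
prox(x) = [0.9758, 7.3882]
||prox(x)||_1 = 0.9758 + 7.3882 = 8.364


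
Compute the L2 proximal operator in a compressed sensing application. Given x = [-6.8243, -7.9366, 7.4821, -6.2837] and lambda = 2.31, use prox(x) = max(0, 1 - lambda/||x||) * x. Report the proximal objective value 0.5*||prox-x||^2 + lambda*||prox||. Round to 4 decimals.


Step 1: Compute ||x||.
||x|| = 14.3188
Step 2: Compute scaling factor.
scale = max(0, 1 - 2.31/14.3188) = 0.8387
Step 3: prox(x) = [-5.7234, -6.6562, 6.275, -5.27]
||prox(x)|| = 12.0088
Step 4: Proximal objective.
0.5*||prox-x||^2 = 2.6681
lambda*||prox|| = 27.7403
Total = 30.4083


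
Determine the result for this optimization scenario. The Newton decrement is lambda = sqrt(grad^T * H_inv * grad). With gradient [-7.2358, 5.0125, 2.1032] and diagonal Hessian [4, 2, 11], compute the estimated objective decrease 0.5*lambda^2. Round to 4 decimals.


Step 1: H is diagonal, so H^(-1) * g = [-1.809, 2.5063, 0.1912].
Step 2: g^T H^(-1) g = sum_i g_i^2 / H_ii
  = (-7.2358)^2/4 + (5.0125)^2/2 + (2.1032)^2/11
  = 13.0892 + 12.5626 + 0.4021 = 26.0539
Step 3: Objective decrease = 0.5 * g^T H^(-1) g = 13.027


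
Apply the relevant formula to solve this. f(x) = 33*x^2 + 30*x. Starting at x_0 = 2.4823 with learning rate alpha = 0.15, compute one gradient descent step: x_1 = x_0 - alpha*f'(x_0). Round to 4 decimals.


We compute the gradient at x_0 and apply the update.
f'(x) = 66*x + 30
f'(2.4823) = 66*2.4823 + 30 = 193.8318
x_1 = 2.4823 - 0.15*193.8318 = -26.5925


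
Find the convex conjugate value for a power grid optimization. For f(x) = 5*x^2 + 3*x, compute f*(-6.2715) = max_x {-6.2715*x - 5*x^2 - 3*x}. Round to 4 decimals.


f*(y) = sup_x {y*x - a*x^2 - b*x} = sup_x {(y-b)*x - a*x^2}
FOC: (y - b) - 2a*x = 0 => x* = (y - b)/(2a)
x* = (-6.2715 - 3)/(2*5) = -0.9272
f*(-6.2715) = (y-b)^2/(4a) = (-6.2715 - 3)^2/(4*5)
= 85.9607/20 = 4.298


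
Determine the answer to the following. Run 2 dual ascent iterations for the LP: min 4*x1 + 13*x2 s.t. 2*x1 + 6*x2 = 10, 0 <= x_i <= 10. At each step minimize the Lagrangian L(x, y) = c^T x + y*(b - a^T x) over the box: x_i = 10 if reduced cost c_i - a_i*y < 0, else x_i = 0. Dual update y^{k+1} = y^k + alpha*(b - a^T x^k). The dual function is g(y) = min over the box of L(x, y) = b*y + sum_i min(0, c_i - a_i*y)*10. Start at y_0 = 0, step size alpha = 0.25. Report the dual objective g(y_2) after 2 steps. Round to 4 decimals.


Dual ascent for LP: min 4*x1 + 13*x2, 2*x1 + 6*x2 = 10, 0 <= x_i <= 10
Step 1: y^k = 0.0, reduced costs: (4.0, 13.0)
  x^k = (0.0, 0.0), subgradient = b - a^T x = 10.0
  y^{k+1} = 0.0 + 0.25*10.0 = 2.5
Step 2: y^k = 2.5, reduced costs: (-1.0, -2.0)
  x^k = (10.0, 10.0), subgradient = b - a^T x = -70.0
  y^{k+1} = 2.5 + 0.25*-70.0 = -15.0
Dual objective at y_2 = -15.0: reduced costs (34.0, 103.0), box minimizer x = (0.0, 0.0)
g(y_2) = b*y + (c1 - a1*y)*x1 + (c2 - a2*y)*x2 = 10*(-15.0) + 34.0*0.0 + 103.0*0.0 = -150.0 + 0.0 + 0.0 = -150.0


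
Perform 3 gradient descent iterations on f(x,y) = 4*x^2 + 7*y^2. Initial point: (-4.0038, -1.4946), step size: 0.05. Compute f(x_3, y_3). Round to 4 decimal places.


Gradient descent on f(x,y) = 4*x^2 + 7*y^2.
Starting point: (-4.0038, -1.4946), alpha = 0.05
Step 1: grad_x = 2*4*-4.0038 = -32.0304, grad_y = 2*7*-1.4946 = -20.9244
  x_1 = -4.0038 - 0.05*-32.0304 = -2.4023
  y_1 = -1.4946 - 0.05*-20.9244 = -0.4484
Step 2: grad_x = 2*4*-2.4023 = -19.2182, grad_y = 2*7*-0.4484 = -6.2773
  x_2 = -2.4023 - 0.05*-19.2182 = -1.4414
  y_2 = -0.4484 - 0.05*-6.2773 = -0.1345
Step 3: grad_x = 2*4*-1.4414 = -11.5309, grad_y = 2*7*-0.1345 = -1.8832
  x_3 = -1.4414 - 0.05*-11.5309 = -0.8648
  y_3 = -0.1345 - 0.05*-1.8832 = -0.0404
f(-0.8648, -0.0404) = 4*(-0.8648)^2 + 7*(-0.0404)^2 = 3.0031


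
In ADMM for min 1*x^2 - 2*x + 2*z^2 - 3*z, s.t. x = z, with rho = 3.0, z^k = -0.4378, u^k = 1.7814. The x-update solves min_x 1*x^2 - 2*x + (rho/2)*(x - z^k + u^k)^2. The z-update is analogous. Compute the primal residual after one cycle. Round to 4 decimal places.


ADMM iteration with rho = 3.0, z^k = -0.4378, u^k = 1.7814
Step 1: x-update.
Minimize 1*x^2 - 2*x + (3.0/2)*(x + 0.4378 + 1.7814)^2
FOC: (2*1 + 3.0)*x = 2 + 3.0*(-0.4378 - 1.7814)
x^{k+1} = -0.9315
Step 2: z-update.
Minimize 2*z^2 - 3*z + (3.0/2)*(-0.9315 - z + 1.7814)^2
FOC: (2*2 + 3.0)*z = 3 + 3.0*(-0.9315 + 1.7814)
z^{k+1} = 0.7928
Step 3: u-update.
u^{k+1} = 1.7814 - 0.9315 - 0.7928 = 0.0571
Step 4: Primal residual = |-0.9315 - 0.7928| = 1.7243


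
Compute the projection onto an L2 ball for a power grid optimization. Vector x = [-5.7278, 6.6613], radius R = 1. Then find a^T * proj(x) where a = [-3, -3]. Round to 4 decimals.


Step 1: Compute ||x|| (intermediates to 6 decimals).
||x|| = sqrt((-5.7278)^2 + 6.6613^2) = 8.78525
Step 2: Project.
Since ||x|| > R, scale = R/||x|| = 1/8.78525 = 0.113827, proj(x) = scale * x
proj(x) = [-0.651978, 0.758236]
Step 3: Dot product.
a^T * proj(x) = -3*(-0.651978) - 3*0.758236 = -0.3188


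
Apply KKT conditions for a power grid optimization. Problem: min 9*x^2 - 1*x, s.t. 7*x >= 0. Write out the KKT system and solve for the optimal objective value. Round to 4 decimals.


Step 1: Try lambda = 0 (constraint inactive).
Stationarity: 2*9*x - 1 = 0
x* = 1/(2*9) = 1/18 = 0.0556 (rounded; the exact value 1/18 is used below)
Check constraint: 7*0.0556 = 0.3892 >= 0 -- satisfied.
Step 2: Compute optimal value.
f(x*) = 9*(1/18)^2 - 1*(1/18) = -0.0278


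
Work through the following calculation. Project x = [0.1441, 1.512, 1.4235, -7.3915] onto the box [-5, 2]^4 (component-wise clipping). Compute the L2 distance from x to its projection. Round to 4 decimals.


Project each component onto [-5, 2].
clip(0.1441) = 0.1441, clip(1.512) = 1.512, clip(1.4235) = 1.4235, clip(-7.3915) = -5.0
Projection = [0.1441, 1.512, 1.4235, -5.0]
Squared diffs: [0.0, 0.0, 0.0, 5.7193]
Distance = sqrt(5.7193) = 2.3915


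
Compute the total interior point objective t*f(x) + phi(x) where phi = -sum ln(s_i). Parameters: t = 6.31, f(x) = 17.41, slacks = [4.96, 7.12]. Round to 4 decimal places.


Step 1: Compute log-barrier.
ln values: [1.6014, 1.9629]
phi = -(1.6014 + 1.9629) = -3.5643
Step 2: Compute augmented objective.
t*f(x) = 6.31*17.41 = 109.8571
Total = 109.8571 - 3.5643 = 106.2928


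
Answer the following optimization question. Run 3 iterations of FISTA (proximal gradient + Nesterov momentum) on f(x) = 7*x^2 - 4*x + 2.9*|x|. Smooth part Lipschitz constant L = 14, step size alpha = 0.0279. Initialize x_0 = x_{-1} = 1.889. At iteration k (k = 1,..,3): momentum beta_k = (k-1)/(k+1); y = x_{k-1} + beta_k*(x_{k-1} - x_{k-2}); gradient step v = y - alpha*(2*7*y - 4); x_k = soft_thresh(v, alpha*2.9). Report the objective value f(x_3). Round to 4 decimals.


FISTA on f(x) = 7*x^2 - 4*x + 2.9*|x|
L = 14, alpha = 0.0279
Iteration 1: beta = 0.0, y = 1.889 + 0.0*(1.889 - 1.889) = 1.889
  grad(y) = 22.446, v = y - alpha*grad = 1.2628
  prox(v) = soft_thresh(1.2628, 0.0809) = 1.1818
Iteration 2: beta = 0.3333, y = 1.1818 + 0.3333*(1.1818 - 1.889) = 0.9461
  grad(y) = 9.2458, v = y - alpha*grad = 0.6882
  prox(v) = soft_thresh(0.6882, 0.0809) = 0.6073
Iteration 3: beta = 0.5, y = 0.6073 + 0.5*(0.6073 - 1.1818) = 0.32
  grad(y) = 0.4796, v = y - alpha*grad = 0.3066
  prox(v) = soft_thresh(0.3066, 0.0809) = 0.2257
f(x_3) = 7*0.2257^2 - 4*0.2257 + 2.9*|0.2257| = 0.1083


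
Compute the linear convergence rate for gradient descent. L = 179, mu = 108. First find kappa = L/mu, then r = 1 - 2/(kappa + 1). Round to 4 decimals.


Step 1: Compute the condition number.
kappa = L/mu = 179/108 = 1.6574
Step 2: Compute the convergence rate.
r = 1 - 2/(kappa + 1) = 1 - 2*mu/(L + mu) = (L - mu)/(L + mu) = 71/287 = 0.2474


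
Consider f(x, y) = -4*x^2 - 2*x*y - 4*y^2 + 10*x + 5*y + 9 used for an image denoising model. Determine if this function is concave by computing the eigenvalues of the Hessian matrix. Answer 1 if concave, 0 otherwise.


The Hessian of f(x,y) = -4*x^2 - 2*x*y - 4*y^2 + 10*x + 5*y + 9 is:
H = [[-8, -2], [-2, -8]]
Trace = -8 - 8 = -16
Determinant = -8*-8 - (-2)^2 = 60
Discriminant = (-16)^2 - 4*60 = 16.0
Eigenvalues: lambda_1 = -10.0, lambda_2 = -6.0
The function is concave.

1


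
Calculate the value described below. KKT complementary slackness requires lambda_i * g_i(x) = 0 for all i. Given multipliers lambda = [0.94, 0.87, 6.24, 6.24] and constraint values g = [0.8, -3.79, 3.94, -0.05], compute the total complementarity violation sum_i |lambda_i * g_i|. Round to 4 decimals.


KKT complementary slackness check:
lambda_1 * g_1 = 0.94 * 0.8 = 0.752
lambda_2 * g_2 = 0.87 * -3.79 = -3.2973
lambda_3 * g_3 = 6.24 * 3.94 = 24.5856
lambda_4 * g_4 = 6.24 * -0.05 = -0.312
Total violation = 0.752 + 3.2973 + 24.5856 + 0.312 = 28.9469


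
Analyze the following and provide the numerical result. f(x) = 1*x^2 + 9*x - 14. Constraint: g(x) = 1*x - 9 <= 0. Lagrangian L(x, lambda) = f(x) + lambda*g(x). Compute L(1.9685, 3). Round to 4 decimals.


Step 1: Evaluate f(x).
f(1.9685) = 1*1.9685^2 + 9*1.9685 - 14 = 7.5915
Step 2: Evaluate g(x).
g(1.9685) = 1*1.9685 - 9 = -7.0315
Step 3: Compute Lagrangian.
L = 7.5915 + 3*-7.0315 = -13.503


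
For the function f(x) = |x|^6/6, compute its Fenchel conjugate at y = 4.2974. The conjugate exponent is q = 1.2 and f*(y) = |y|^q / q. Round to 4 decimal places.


The conjugate exponent q satisfies 1/p + 1/q = 1.
p = 6, so q = 6/(6 - 1) = 1.2
|y|^q = 4.2974^1.2 = 5.7524
f*(4.2974) = 5.7524 / 1.2 = 4.7936


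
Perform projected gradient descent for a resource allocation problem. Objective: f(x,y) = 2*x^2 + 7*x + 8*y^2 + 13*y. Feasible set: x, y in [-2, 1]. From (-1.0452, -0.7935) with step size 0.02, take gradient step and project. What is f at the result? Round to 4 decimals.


Step 1: Compute gradient at (-1.0452, -0.7935).
grad_x = 2*2*-1.0452 + 7 = 2.8192
grad_y = 2*8*-0.7935 + 13 = 0.304
Step 2: Gradient step.
x_raw = -1.0452 - 0.02*2.8192 = -1.1016
y_raw = -0.7935 - 0.02*0.304 = -0.7996
Step 3: Project onto [-2, 1].
x_proj = clip(-1.1016) = -1.1016
y_proj = clip(-0.7996) = -0.7996
Step 4: Evaluate f.
f(-1.1016, -0.7996) = -10.564


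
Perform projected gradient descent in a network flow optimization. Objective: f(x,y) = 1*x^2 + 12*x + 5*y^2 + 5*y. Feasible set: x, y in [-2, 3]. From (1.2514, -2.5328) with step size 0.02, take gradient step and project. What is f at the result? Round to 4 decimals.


Step 1: Compute gradient at (1.2514, -2.5328).
grad_x = 2*1*1.2514 + 12 = 14.5028
grad_y = 2*5*-2.5328 + 5 = -20.328
Step 2: Gradient step.
x_raw = 1.2514 - 0.02*14.5028 = 0.9613
y_raw = -2.5328 - 0.02*-20.328 = -2.1262
Step 3: Project onto [-2, 3].
x_proj = clip(0.9613) = 0.9613
y_proj = clip(-2.1262) = -2.0
Step 4: Evaluate f.
f(0.9613, -2.0) = 22.4603


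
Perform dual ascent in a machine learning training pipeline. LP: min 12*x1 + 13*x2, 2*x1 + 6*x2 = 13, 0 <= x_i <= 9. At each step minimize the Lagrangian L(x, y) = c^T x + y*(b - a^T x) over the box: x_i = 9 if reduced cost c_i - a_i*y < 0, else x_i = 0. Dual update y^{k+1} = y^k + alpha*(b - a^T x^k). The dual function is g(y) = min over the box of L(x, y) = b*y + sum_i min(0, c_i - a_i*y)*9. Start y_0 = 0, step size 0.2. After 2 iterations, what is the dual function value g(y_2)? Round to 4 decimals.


Dual ascent for LP: min 12*x1 + 13*x2, 2*x1 + 6*x2 = 13, 0 <= x_i <= 9
Step 1: y^k = 0.0, reduced costs: (12.0, 13.0)
  x^k = (0.0, 0.0), subgradient = b - a^T x = 13.0
  y^{k+1} = 0.0 + 0.2*13.0 = 2.6
Step 2: y^k = 2.6, reduced costs: (6.8, -2.6)
  x^k = (0.0, 9.0), subgradient = b - a^T x = -41.0
  y^{k+1} = 2.6 + 0.2*-41.0 = -5.6
Dual objective at y_2 = -5.6: reduced costs (23.2, 46.6), box minimizer x = (0.0, 0.0)
g(y_2) = b*y + (c1 - a1*y)*x1 + (c2 - a2*y)*x2 = 13*(-5.6) + 23.2*0.0 + 46.6*0.0 = -72.8 + 0.0 + 0.0 = -72.8


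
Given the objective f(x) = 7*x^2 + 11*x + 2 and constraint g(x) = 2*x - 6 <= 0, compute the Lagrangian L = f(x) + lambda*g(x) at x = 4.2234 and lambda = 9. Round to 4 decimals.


Step 1: Evaluate f(x).
f(4.2234) = 7*4.2234^2 + 11*4.2234 + 2 = 173.3172
Step 2: Evaluate g(x).
g(4.2234) = 2*4.2234 - 6 = 2.4468
Step 3: Compute Lagrangian.
L = 173.3172 + 9*2.4468 = 195.3384


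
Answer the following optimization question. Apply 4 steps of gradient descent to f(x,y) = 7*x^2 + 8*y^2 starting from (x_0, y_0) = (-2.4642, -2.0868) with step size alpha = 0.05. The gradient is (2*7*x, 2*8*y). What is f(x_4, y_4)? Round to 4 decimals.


Gradient descent on f(x,y) = 7*x^2 + 8*y^2.
Starting point: (-2.4642, -2.0868), alpha = 0.05
Step 1: grad_x = 2*7*-2.4642 = -34.4988, grad_y = 2*8*-2.0868 = -33.3888
  x_1 = -2.4642 - 0.05*-34.4988 = -0.7393
  y_1 = -2.0868 - 0.05*-33.3888 = -0.4174
Step 2: grad_x = 2*7*-0.7393 = -10.3496, grad_y = 2*8*-0.4174 = -6.6778
  x_2 = -0.7393 - 0.05*-10.3496 = -0.2218
  y_2 = -0.4174 - 0.05*-6.6778 = -0.0835
Step 3: grad_x = 2*7*-0.2218 = -3.1049, grad_y = 2*8*-0.0835 = -1.3356
  x_3 = -0.2218 - 0.05*-3.1049 = -0.0665
  y_3 = -0.0835 - 0.05*-1.3356 = -0.0167
Step 4: grad_x = 2*7*-0.0665 = -0.9315, grad_y = 2*8*-0.0167 = -0.2671
  x_4 = -0.0665 - 0.05*-0.9315 = -0.02
  y_4 = -0.0167 - 0.05*-0.2671 = -0.0033
f(-0.02, -0.0033) = 7*(-0.02)^2 + 8*(-0.0033)^2 = 0.0029


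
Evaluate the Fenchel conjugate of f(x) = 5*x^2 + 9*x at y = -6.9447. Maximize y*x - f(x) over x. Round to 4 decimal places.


f*(y) = sup_x {y*x - a*x^2 - b*x} = sup_x {(y-b)*x - a*x^2}
FOC: (y - b) - 2a*x = 0 => x* = (y - b)/(2a)
x* = (-6.9447 - 9)/(2*5) = -1.5945
f*(-6.9447) = (y-b)^2/(4a) = (-6.9447 - 9)^2/(4*5)
= 254.2335/20 = 12.7117


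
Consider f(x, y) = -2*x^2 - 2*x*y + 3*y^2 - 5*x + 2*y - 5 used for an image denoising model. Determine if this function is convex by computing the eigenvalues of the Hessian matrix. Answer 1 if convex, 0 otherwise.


The Hessian of f(x,y) = -2*x^2 - 2*x*y + 3*y^2 - 5*x + 2*y - 5 is:
H = [[-4, -2], [-2, 6]]
Trace = -4 + 6 = 2
Determinant = -4*6 - (-2)^2 = -28
Discriminant = (2)^2 - 4*-28 = 116.0
Eigenvalues: lambda_1 = -4.3852, lambda_2 = 6.3852
The function is not convex.

0


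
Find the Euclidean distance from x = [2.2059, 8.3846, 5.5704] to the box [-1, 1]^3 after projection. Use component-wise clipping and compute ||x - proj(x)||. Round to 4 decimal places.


Project each component onto [-1, 1].
clip(2.2059) = 1.0, clip(8.3846) = 1.0, clip(5.5704) = 1.0
Projection = [1.0, 1.0, 1.0]
Squared diffs: [1.4542, 54.5323, 20.8886]
Distance = sqrt(76.8751) = 8.7678


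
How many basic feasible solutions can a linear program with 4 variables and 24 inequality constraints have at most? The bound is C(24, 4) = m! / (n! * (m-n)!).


Each vertex corresponds to some choice of n active constraints out of m, so the number of vertices is at most C(m, n) = m! / (n!(m-n)!).
m = 24, n = 4
Numerator: 24 * 23 * 22 * 21
Denominator: 4! = 24
C(24, 4) = 10626


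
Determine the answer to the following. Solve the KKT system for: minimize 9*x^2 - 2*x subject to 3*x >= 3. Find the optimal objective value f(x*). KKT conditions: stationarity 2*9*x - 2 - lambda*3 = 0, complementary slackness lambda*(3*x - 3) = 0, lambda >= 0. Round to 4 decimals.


Step 1: Try lambda = 0 (constraint inactive).
x_unc = 2/(2*9) = 0.1111
Check: 3*0.1111 = 0.3333 < 3 -- violated!
Step 2: Constraint must be active: 3*x = 3
x* = 3/3 = 1.0
lambda = (2*9*1.0 - 2)/3 = 5.3333
Step 3: Compute optimal value.
f(x*) = 9*1.0^2 - 2*1.0 = 7.0


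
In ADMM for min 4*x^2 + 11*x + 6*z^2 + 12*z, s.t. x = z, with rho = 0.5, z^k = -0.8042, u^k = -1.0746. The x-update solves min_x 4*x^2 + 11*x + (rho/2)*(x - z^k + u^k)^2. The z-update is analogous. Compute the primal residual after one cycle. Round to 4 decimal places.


ADMM iteration with rho = 0.5, z^k = -0.8042, u^k = -1.0746
Step 1: x-update.
Minimize 4*x^2 + 11*x + (0.5/2)*(x + 0.8042 - 1.0746)^2
FOC: (2*4 + 0.5)*x = -11 + 0.5*(-0.8042 + 1.0746)
x^{k+1} = -1.2782
Step 2: z-update.
Minimize 6*z^2 + 12*z + (0.5/2)*(-1.2782 - z - 1.0746)^2
FOC: (2*6 + 0.5)*z = -12 + 0.5*(-1.2782 - 1.0746)
z^{k+1} = -1.0541
Step 3: u-update.
u^{k+1} = -1.0746 - 1.2782 + 1.0541 = -1.2987
Step 4: Primal residual = |-1.2782 + 1.0541| = 0.2241


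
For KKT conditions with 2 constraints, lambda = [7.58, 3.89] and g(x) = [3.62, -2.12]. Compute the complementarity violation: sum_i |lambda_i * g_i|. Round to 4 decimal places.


KKT complementary slackness check:
lambda_1 * g_1 = 7.58 * 3.62 = 27.4396
lambda_2 * g_2 = 3.89 * -2.12 = -8.2468
Total violation = 27.4396 + 8.2468 = 35.6864


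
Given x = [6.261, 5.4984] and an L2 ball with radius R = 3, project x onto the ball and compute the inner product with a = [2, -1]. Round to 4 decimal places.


Step 1: Compute ||x|| (intermediates to 6 decimals).
||x|| = sqrt(6.261^2 + 5.4984^2) = 8.332618
Step 2: Project.
Since ||x|| > R, scale = R/||x|| = 3/8.332618 = 0.360031, proj(x) = scale * x
proj(x) = [2.254154, 1.979594]
Step 3: Dot product.
a^T * proj(x) = 2*2.254154 - 1*1.979594 = 2.5287


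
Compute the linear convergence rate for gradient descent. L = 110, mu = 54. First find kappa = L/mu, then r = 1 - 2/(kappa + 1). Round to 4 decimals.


Step 1: Compute the condition number.
kappa = L/mu = 110/54 = 2.037
Step 2: Compute the convergence rate.
r = 1 - 2/(kappa + 1) = 1 - 2*mu/(L + mu) = (L - mu)/(L + mu) = 56/164 = 0.3415


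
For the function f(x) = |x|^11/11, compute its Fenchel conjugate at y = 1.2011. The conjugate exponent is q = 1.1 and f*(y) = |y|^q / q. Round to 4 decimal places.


The conjugate exponent q satisfies 1/p + 1/q = 1.
p = 11, so q = 11/(11 - 1) = 1.1
|y|^q = 1.2011^1.1 = 1.2233
f*(1.2011) = 1.2233 / 1.1 = 1.1121


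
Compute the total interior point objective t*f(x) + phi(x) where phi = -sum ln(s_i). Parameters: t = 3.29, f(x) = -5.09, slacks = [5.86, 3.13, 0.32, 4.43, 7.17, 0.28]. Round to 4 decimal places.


Step 1: Compute log-barrier.
ln values: [1.7681, 1.141, -1.1394, 1.4884, 1.9699, -1.273]
phi = -(1.7681 + 1.141 - 1.1394 + 1.4884 + 1.9699 - 1.273) = -3.9551
Step 2: Compute augmented objective.
t*f(x) = 3.29*-5.09 = -16.7461
Total = -16.7461 - 3.9551 = -20.7012


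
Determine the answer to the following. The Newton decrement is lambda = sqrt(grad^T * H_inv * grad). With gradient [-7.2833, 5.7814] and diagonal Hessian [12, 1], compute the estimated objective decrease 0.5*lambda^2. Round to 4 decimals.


Step 1: H is diagonal, so H^(-1) * g = [-0.6069, 5.7814].
Step 2: g^T H^(-1) g = sum_i g_i^2 / H_ii
  = (-7.2833)^2/12 + (5.7814)^2/1
  = 4.4205 + 33.4246 = 37.8451
Step 3: Objective decrease = 0.5 * g^T H^(-1) g = 18.9226


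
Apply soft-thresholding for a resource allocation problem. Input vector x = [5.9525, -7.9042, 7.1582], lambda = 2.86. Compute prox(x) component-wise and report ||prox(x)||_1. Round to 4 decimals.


Soft-thresholding with lambda = 2.86:
prox(5.9525) = sign(5.9525)*max(|5.9525| - 2.86, 0) = 3.0925
prox(-7.9042) = sign(-7.9042)*max(|-7.9042| - 2.86, 0) = -5.0442
prox(7.1582) = sign(7.1582)*max(|7.1582| - 2.86, 0) = 4.2982
prox(x) = [3.0925, -5.0442, 4.2982]
||prox(x)||_1 = 3.0925 + 5.0442 + 4.2982 = 12.4349


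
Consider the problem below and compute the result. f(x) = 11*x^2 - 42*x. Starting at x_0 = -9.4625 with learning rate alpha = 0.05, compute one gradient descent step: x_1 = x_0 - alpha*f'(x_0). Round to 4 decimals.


We compute the gradient at x_0 and apply the update.
f'(x) = 22*x - 42
f'(-9.4625) = 22*-9.4625 - 42 = -250.175
x_1 = -9.4625 - 0.05*-250.175 = 3.0463


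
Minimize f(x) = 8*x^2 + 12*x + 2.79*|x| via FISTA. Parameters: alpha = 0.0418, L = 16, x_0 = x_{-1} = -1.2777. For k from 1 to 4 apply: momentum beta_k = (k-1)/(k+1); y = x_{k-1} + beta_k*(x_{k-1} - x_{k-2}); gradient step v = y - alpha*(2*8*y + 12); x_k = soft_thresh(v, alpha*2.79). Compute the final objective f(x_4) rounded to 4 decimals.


FISTA on f(x) = 8*x^2 + 12*x + 2.79*|x|
L = 16, alpha = 0.0418
Iteration 1: beta = 0.0, y = -1.2777 + 0.0*(-1.2777 + 1.2777) = -1.2777
  grad(y) = -8.4432, v = y - alpha*grad = -0.9248
  prox(v) = soft_thresh(-0.9248, 0.1166) = -0.8082
Iteration 2: beta = 0.3333, y = -0.8082 + 0.3333*(-0.8082 + 1.2777) = -0.6516
  grad(y) = 1.5738, v = y - alpha*grad = -0.7174
  prox(v) = soft_thresh(-0.7174, 0.1166) = -0.6008
Iteration 3: beta = 0.5, y = -0.6008 + 0.5*(-0.6008 + 0.8082) = -0.4971
  grad(y) = 4.046, v = y - alpha*grad = -0.6662
  prox(v) = soft_thresh(-0.6662, 0.1166) = -0.5496
Iteration 4: beta = 0.6, y = -0.5496 + 0.6*(-0.5496 + 0.6008) = -0.5189
  grad(y) = 3.6973, v = y - alpha*grad = -0.6735
  prox(v) = soft_thresh(-0.6735, 0.1166) = -0.5568
f(x_4) = 8*(-0.5568)^2 + 12*(-0.5568) + 2.79*|-0.5568| = -2.6479


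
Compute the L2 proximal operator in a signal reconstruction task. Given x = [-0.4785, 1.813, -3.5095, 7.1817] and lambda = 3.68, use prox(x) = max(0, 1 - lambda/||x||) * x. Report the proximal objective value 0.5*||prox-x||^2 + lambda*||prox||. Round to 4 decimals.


Step 1: Compute ||x||.
||x|| = 8.2103
Step 2: Compute scaling factor.
scale = max(0, 1 - 3.68/8.2103) = 0.5518
Step 3: prox(x) = [-0.264, 1.0004, -1.9365, 3.9627]
||prox(x)|| = 4.5303
Step 4: Proximal objective.
0.5*||prox-x||^2 = 6.7712
lambda*||prox|| = 16.6715
Total = 23.4428


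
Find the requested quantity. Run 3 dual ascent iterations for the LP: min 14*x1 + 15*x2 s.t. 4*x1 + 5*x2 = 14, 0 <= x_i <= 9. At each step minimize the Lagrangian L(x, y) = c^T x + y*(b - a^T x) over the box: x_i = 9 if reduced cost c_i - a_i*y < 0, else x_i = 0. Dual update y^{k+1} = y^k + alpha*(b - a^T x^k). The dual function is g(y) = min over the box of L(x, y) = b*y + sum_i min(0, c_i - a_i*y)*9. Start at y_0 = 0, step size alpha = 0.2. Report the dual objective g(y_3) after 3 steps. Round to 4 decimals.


Dual ascent for LP: min 14*x1 + 15*x2, 4*x1 + 5*x2 = 14, 0 <= x_i <= 9
Step 1: y^k = 0.0, reduced costs: (14.0, 15.0)
  x^k = (0.0, 0.0), subgradient = b - a^T x = 14.0
  y^{k+1} = 0.0 + 0.2*14.0 = 2.8
Step 2: y^k = 2.8, reduced costs: (2.8, 1.0)
  x^k = (0.0, 0.0), subgradient = b - a^T x = 14.0
  y^{k+1} = 2.8 + 0.2*14.0 = 5.6
Step 3: y^k = 5.6, reduced costs: (-8.4, -13.0)
  x^k = (9.0, 9.0), subgradient = b - a^T x = -67.0
  y^{k+1} = 5.6 + 0.2*-67.0 = -7.8
Dual objective at y_3 = -7.8: reduced costs (45.2, 54.0), box minimizer x = (0.0, 0.0)
g(y_3) = b*y + (c1 - a1*y)*x1 + (c2 - a2*y)*x2 = 14*(-7.8) + 45.2*0.0 + 54.0*0.0 = -109.2 + 0.0 + 0.0 = -109.2


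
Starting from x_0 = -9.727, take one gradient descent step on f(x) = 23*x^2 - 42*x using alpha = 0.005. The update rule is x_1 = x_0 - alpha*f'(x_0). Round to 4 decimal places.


We compute the gradient at x_0 and apply the update.
f'(x) = 46*x - 42
f'(-9.727) = 46*-9.727 - 42 = -489.442
x_1 = -9.727 - 0.005*-489.442 = -7.2798


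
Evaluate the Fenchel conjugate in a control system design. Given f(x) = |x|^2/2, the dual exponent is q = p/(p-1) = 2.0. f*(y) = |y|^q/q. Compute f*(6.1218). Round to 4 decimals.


The conjugate exponent q satisfies 1/p + 1/q = 1.
p = 2, so q = 2/(2 - 1) = 2.0
|y|^q = 6.1218^2.0 = 37.4764
f*(6.1218) = 37.4764 / 2.0 = 18.7382


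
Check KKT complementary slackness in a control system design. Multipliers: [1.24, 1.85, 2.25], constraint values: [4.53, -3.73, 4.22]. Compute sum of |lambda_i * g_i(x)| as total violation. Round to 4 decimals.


KKT complementary slackness check:
lambda_1 * g_1 = 1.24 * 4.53 = 5.6172
lambda_2 * g_2 = 1.85 * -3.73 = -6.9005
lambda_3 * g_3 = 2.25 * 4.22 = 9.495
Total violation = 5.6172 + 6.9005 + 9.495 = 22.0127


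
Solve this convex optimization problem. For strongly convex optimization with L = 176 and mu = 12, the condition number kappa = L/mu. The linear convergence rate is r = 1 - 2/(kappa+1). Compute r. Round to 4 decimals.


Step 1: Compute the condition number.
kappa = L/mu = 176/12 = 14.6667
Step 2: Compute the convergence rate.
r = 1 - 2/(kappa + 1) = 1 - 2*mu/(L + mu) = (L - mu)/(L + mu) = 164/188 = 0.8723


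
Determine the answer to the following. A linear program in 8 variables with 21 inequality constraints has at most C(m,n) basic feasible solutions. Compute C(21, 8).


Each vertex corresponds to some choice of n active constraints out of m, so the number of vertices is at most C(m, n) = m! / (n!(m-n)!).
m = 21, n = 8
Numerator: 21 * 20 * 19 * 18 * 17 * 16 * 15 * 14
Denominator: 8! = 40320
C(21, 8) = 203490


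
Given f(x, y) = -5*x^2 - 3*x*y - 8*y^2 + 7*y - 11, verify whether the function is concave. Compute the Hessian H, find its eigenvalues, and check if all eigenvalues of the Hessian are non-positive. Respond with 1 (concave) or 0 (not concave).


The Hessian of f(x,y) = -5*x^2 - 3*x*y - 8*y^2 + 7*y - 11 is:
H = [[-10, -3], [-3, -16]]
Trace = -10 - 16 = -26
Determinant = -10*-16 - (-3)^2 = 151
Discriminant = (-26)^2 - 4*151 = 72.0
Eigenvalues: lambda_1 = -17.2426, lambda_2 = -8.7574
The function is concave.

1


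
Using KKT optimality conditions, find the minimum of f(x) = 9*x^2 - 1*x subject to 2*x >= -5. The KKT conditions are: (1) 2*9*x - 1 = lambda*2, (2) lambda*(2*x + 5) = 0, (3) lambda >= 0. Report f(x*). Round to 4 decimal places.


Step 1: Try lambda = 0 (constraint inactive).
Stationarity: 2*9*x - 1 = 0
x* = 1/(2*9) = 1/18 = 0.0556 (rounded; the exact value 1/18 is used below)
Check constraint: 2*0.0556 = 0.1112 >= -5 -- satisfied.
Step 2: Compute optimal value.
f(x*) = 9*(1/18)^2 - 1*(1/18) = -0.0278


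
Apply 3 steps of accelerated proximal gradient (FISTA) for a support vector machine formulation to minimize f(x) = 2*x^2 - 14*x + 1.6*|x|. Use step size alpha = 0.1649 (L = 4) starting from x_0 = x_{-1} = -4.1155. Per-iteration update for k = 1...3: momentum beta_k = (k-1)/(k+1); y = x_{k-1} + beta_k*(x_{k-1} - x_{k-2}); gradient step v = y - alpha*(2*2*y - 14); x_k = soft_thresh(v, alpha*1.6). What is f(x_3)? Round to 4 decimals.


FISTA on f(x) = 2*x^2 - 14*x + 1.6*|x|
L = 4, alpha = 0.1649
Iteration 1: beta = 0.0, y = -4.1155 + 0.0*(-4.1155 + 4.1155) = -4.1155
  grad(y) = -30.462, v = y - alpha*grad = 0.9077
  prox(v) = soft_thresh(0.9077, 0.2638) = 0.6438
Iteration 2: beta = 0.3333, y = 0.6438 + 0.3333*(0.6438 + 4.1155) = 2.2303
  grad(y) = -5.0788, v = y - alpha*grad = 3.0678
  prox(v) = soft_thresh(3.0678, 0.2638) = 2.804
Iteration 3: beta = 0.5, y = 2.804 + 0.5*(2.804 - 0.6438) = 3.884
  grad(y) = 1.536, v = y - alpha*grad = 3.6307
  prox(v) = soft_thresh(3.6307, 0.2638) = 3.3669
f(x_3) = 2*3.3669^2 - 14*3.3669 + 1.6*|3.3669| = -19.0776


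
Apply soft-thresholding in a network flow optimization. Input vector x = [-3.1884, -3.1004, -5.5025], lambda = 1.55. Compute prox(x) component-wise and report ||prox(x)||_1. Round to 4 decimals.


Soft-thresholding with lambda = 1.55:
prox(-3.1884) = sign(-3.1884)*max(|-3.1884| - 1.55, 0) = -1.6384
prox(-3.1004) = sign(-3.1004)*max(|-3.1004| - 1.55, 0) = -1.5504
prox(-5.5025) = sign(-5.5025)*max(|-5.5025| - 1.55, 0) = -3.9525
prox(x) = [-1.6384, -1.5504, -3.9525]
||prox(x)||_1 = 1.6384 + 1.5504 + 3.9525 = 7.1413


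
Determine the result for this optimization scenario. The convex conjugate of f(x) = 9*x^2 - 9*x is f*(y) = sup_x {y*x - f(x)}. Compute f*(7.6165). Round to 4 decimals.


f*(y) = sup_x {y*x - a*x^2 - b*x} = sup_x {(y-b)*x - a*x^2}
FOC: (y - b) - 2a*x = 0 => x* = (y - b)/(2a)
x* = (7.6165 + 9)/(2*9) = 0.9231
f*(7.6165) = (y-b)^2/(4a) = (7.6165 + 9)^2/(4*9)
= 276.1081/36 = 7.6697


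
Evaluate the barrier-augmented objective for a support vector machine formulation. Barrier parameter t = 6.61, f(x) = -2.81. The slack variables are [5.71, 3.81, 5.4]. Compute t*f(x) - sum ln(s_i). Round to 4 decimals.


Step 1: Compute log-barrier.
ln values: [1.7422, 1.3376, 1.6864]
phi = -(1.7422 + 1.3376 + 1.6864) = -4.7662
Step 2: Compute augmented objective.
t*f(x) = 6.61*-2.81 = -18.5741
Total = -18.5741 - 4.7662 = -23.3403


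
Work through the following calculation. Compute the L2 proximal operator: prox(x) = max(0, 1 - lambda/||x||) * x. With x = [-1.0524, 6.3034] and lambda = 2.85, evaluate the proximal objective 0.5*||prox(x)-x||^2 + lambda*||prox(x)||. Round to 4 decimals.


Step 1: Compute ||x||.
||x|| = 6.3906
Step 2: Compute scaling factor.
scale = max(0, 1 - 2.85/6.3906) = 0.554
Step 3: prox(x) = [-0.5831, 3.4923]
||prox(x)|| = 3.5406
Step 4: Proximal objective.
0.5*||prox-x||^2 = 4.0613
lambda*||prox|| = 10.0907
Total = 14.1521


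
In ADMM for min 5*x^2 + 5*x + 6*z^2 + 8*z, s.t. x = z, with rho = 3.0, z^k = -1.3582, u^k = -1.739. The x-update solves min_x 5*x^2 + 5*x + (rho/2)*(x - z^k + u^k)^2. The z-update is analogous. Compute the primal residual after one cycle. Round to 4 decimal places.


ADMM iteration with rho = 3.0, z^k = -1.3582, u^k = -1.739
Step 1: x-update.
Minimize 5*x^2 + 5*x + (3.0/2)*(x + 1.3582 - 1.739)^2
FOC: (2*5 + 3.0)*x = -5 + 3.0*(-1.3582 + 1.739)
x^{k+1} = -0.2967
Step 2: z-update.
Minimize 6*z^2 + 8*z + (3.0/2)*(-0.2967 - z - 1.739)^2
FOC: (2*6 + 3.0)*z = -8 + 3.0*(-0.2967 - 1.739)
z^{k+1} = -0.9405
Step 3: u-update.
u^{k+1} = -1.739 - 0.2967 + 0.9405 = -1.0953
Step 4: Primal residual = |-0.2967 + 0.9405| = 0.6437


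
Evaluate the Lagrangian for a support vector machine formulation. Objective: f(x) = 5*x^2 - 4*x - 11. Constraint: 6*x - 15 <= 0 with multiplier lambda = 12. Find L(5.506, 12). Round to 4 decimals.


Step 1: Evaluate f(x).
f(5.506) = 5*5.506^2 - 4*5.506 - 11 = 118.5562
Step 2: Evaluate g(x).
g(5.506) = 6*5.506 - 15 = 18.036
Step 3: Compute Lagrangian.
L = 118.5562 + 12*18.036 = 334.9882


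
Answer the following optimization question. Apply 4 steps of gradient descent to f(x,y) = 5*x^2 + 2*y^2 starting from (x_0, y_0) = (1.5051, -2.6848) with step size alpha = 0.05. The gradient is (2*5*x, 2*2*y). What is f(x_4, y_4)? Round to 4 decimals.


Gradient descent on f(x,y) = 5*x^2 + 2*y^2.
Starting point: (1.5051, -2.6848), alpha = 0.05
Step 1: grad_x = 2*5*1.5051 = 15.051, grad_y = 2*2*-2.6848 = -10.7392
  x_1 = 1.5051 - 0.05*15.051 = 0.7526
  y_1 = -2.6848 - 0.05*-10.7392 = -2.1478
Step 2: grad_x = 2*5*0.7526 = 7.5255, grad_y = 2*2*-2.1478 = -8.5914
  x_2 = 0.7526 - 0.05*7.5255 = 0.3763
  y_2 = -2.1478 - 0.05*-8.5914 = -1.7183
Step 3: grad_x = 2*5*0.3763 = 3.7628, grad_y = 2*2*-1.7183 = -6.8731
  x_3 = 0.3763 - 0.05*3.7628 = 0.1881
  y_3 = -1.7183 - 0.05*-6.8731 = -1.3746
Step 4: grad_x = 2*5*0.1881 = 1.8814, grad_y = 2*2*-1.3746 = -5.4985
  x_4 = 0.1881 - 0.05*1.8814 = 0.0941
  y_4 = -1.3746 - 0.05*-5.4985 = -1.0997
f(0.0941, -1.0997) = 5*0.0941^2 + 2*(-1.0997)^2 = 2.4629


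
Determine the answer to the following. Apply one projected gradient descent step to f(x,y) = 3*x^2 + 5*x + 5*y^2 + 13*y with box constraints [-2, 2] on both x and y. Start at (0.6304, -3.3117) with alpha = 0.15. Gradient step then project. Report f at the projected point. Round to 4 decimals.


Step 1: Compute gradient at (0.6304, -3.3117).
grad_x = 2*3*0.6304 + 5 = 8.7824
grad_y = 2*5*-3.3117 + 13 = -20.117
Step 2: Gradient step.
x_raw = 0.6304 - 0.15*8.7824 = -0.687
y_raw = -3.3117 - 0.15*-20.117 = -0.2942
Step 3: Project onto [-2, 2].
x_proj = clip(-0.687) = -0.687
y_proj = clip(-0.2942) = -0.2942
Step 4: Evaluate f.
f(-0.687, -0.2942) = -5.4104


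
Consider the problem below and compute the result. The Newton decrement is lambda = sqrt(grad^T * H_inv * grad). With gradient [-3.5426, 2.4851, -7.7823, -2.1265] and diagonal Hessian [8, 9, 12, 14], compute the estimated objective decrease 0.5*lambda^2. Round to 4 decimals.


Step 1: H is diagonal, so H^(-1) * g = [-0.4428, 0.2761, -0.6485, -0.1519].
Step 2: g^T H^(-1) g = sum_i g_i^2 / H_ii
  = (-3.5426)^2/8 + (2.4851)^2/9 + (-7.7823)^2/12 + (-2.1265)^2/14
  = 1.5688 + 0.6862 + 5.047 + 0.323 = 7.625
Step 3: Objective decrease = 0.5 * g^T H^(-1) g = 3.8125


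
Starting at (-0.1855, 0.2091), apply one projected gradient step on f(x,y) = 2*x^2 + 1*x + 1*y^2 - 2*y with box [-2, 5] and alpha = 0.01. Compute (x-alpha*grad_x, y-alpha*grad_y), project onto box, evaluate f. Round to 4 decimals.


Step 1: Compute gradient at (-0.1855, 0.2091).
grad_x = 2*2*-0.1855 + 1 = 0.258
grad_y = 2*1*0.2091 - 2 = -1.5818
Step 2: Gradient step.
x_raw = -0.1855 - 0.01*0.258 = -0.1881
y_raw = 0.2091 - 0.01*-1.5818 = 0.2249
Step 3: Project onto [-2, 5].
x_proj = clip(-0.1881) = -0.1881
y_proj = clip(0.2249) = 0.2249
Step 4: Evaluate f.
f(-0.1881, 0.2249) = -0.5166


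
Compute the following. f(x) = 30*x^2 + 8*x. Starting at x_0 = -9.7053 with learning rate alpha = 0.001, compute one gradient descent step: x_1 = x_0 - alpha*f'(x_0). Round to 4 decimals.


We compute the gradient at x_0 and apply the update.
f'(x) = 60*x + 8
f'(-9.7053) = 60*-9.7053 + 8 = -574.318
x_1 = -9.7053 - 0.001*-574.318 = -9.131


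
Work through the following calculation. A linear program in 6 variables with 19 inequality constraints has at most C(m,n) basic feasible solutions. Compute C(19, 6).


Each vertex corresponds to some choice of n active constraints out of m, so the number of vertices is at most C(m, n) = m! / (n!(m-n)!).
m = 19, n = 6
Numerator: 19 * 18 * 17 * 16 * 15 * 14
Denominator: 6! = 720
C(19, 6) = 27132


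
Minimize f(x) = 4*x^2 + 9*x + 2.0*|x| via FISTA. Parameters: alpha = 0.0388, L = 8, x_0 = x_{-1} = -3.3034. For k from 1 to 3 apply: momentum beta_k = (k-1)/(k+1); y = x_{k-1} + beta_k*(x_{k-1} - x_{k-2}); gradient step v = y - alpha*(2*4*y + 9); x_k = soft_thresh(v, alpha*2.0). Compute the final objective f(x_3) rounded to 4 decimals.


FISTA on f(x) = 4*x^2 + 9*x + 2.0*|x|
L = 8, alpha = 0.0388
Iteration 1: beta = 0.0, y = -3.3034 + 0.0*(-3.3034 + 3.3034) = -3.3034
  grad(y) = -17.4272, v = y - alpha*grad = -2.6272
  prox(v) = soft_thresh(-2.6272, 0.0776) = -2.5496
Iteration 2: beta = 0.3333, y = -2.5496 + 0.3333*(-2.5496 + 3.3034) = -2.2984
  grad(y) = -9.3869, v = y - alpha*grad = -1.9342
  prox(v) = soft_thresh(-1.9342, 0.0776) = -1.8566
Iteration 3: beta = 0.5, y = -1.8566 + 0.5*(-1.8566 + 2.5496) = -1.51
  grad(y) = -3.0801, v = y - alpha*grad = -1.3905
  prox(v) = soft_thresh(-1.3905, 0.0776) = -1.3129
f(x_3) = 4*(-1.3129)^2 + 9*(-1.3129) + 2.0*|-1.3129| = -2.2954


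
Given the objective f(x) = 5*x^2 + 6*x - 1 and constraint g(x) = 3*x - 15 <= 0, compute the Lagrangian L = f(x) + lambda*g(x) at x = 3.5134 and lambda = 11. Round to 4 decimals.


Step 1: Evaluate f(x).
f(3.5134) = 5*3.5134^2 + 6*3.5134 - 1 = 81.8003
Step 2: Evaluate g(x).
g(3.5134) = 3*3.5134 - 15 = -4.4598
Step 3: Compute Lagrangian.
L = 81.8003 + 11*-4.4598 = 32.7425


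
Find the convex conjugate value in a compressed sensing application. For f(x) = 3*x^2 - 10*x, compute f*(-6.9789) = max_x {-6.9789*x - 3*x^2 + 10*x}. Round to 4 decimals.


f*(y) = sup_x {y*x - a*x^2 - b*x} = sup_x {(y-b)*x - a*x^2}
FOC: (y - b) - 2a*x = 0 => x* = (y - b)/(2a)
x* = (-6.9789 + 10)/(2*3) = 0.5035
f*(-6.9789) = (y-b)^2/(4a) = (-6.9789 + 10)^2/(4*3)
= 9.127/12 = 0.7606


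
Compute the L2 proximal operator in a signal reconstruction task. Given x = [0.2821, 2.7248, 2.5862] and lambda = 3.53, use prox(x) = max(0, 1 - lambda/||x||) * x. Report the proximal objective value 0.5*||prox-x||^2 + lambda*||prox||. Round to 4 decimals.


Step 1: Compute ||x||.
||x|| = 3.7673
Step 2: Compute scaling factor.
scale = max(0, 1 - 3.53/3.7673) = 0.063
Step 3: prox(x) = [0.0178, 0.1716, 0.1629]
||prox(x)|| = 0.2373
Step 4: Proximal objective.
0.5*||prox-x||^2 = 6.2305
lambda*||prox|| = 0.8377
Total = 7.0681


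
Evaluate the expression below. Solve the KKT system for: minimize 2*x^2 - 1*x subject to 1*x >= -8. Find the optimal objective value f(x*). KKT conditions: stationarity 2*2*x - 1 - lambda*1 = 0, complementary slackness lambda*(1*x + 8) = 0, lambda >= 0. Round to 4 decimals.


Step 1: Try lambda = 0 (constraint inactive).
Stationarity: 2*2*x - 1 = 0
x* = 1/(2*2) = 0.25
Check constraint: 1*0.25 = 0.25 >= -8 -- satisfied.
Step 2: Compute optimal value.
f(x*) = 2*0.25^2 - 1*0.25 = -0.125


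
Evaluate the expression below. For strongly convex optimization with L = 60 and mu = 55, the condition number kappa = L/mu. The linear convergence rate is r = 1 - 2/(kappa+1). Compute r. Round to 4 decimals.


Step 1: Compute the condition number.
kappa = L/mu = 60/55 = 1.0909
Step 2: Compute the convergence rate.
r = 1 - 2/(kappa + 1) = 1 - 2*mu/(L + mu) = (L - mu)/(L + mu) = 5/115 = 0.0435


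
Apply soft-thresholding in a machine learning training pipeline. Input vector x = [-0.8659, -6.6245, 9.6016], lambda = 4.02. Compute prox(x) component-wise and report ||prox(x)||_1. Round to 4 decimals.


Soft-thresholding with lambda = 4.02:
prox(-0.8659) = sign(-0.8659)*max(|-0.8659| - 4.02, 0) = 0.0
prox(-6.6245) = sign(-6.6245)*max(|-6.6245| - 4.02, 0) = -2.6045
prox(9.6016) = sign(9.6016)*max(|9.6016| - 4.02, 0) = 5.5816
prox(x) = [0.0, -2.6045, 5.5816]
||prox(x)||_1 = 0.0 + 2.6045 + 5.5816 = 8.1861


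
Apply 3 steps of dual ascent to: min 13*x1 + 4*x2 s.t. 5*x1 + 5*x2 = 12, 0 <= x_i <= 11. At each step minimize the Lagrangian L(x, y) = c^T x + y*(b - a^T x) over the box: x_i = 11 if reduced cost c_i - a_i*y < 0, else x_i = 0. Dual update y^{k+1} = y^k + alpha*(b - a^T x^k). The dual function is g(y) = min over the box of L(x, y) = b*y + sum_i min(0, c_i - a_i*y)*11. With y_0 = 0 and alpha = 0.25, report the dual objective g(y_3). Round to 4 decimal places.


Dual ascent for LP: min 13*x1 + 4*x2, 5*x1 + 5*x2 = 12, 0 <= x_i <= 11
Step 1: y^k = 0.0, reduced costs: (13.0, 4.0)
  x^k = (0.0, 0.0), subgradient = b - a^T x = 12.0
  y^{k+1} = 0.0 + 0.25*12.0 = 3.0
Step 2: y^k = 3.0, reduced costs: (-2.0, -11.0)
  x^k = (11.0, 11.0), subgradient = b - a^T x = -98.0
  y^{k+1} = 3.0 + 0.25*-98.0 = -21.5
Step 3: y^k = -21.5, reduced costs: (120.5, 111.5)
  x^k = (0.0, 0.0), subgradient = b - a^T x = 12.0
  y^{k+1} = -21.5 + 0.25*12.0 = -18.5
Dual objective at y_3 = -18.5: reduced costs (105.5, 96.5), box minimizer x = (0.0, 0.0)
g(y_3) = b*y + (c1 - a1*y)*x1 + (c2 - a2*y)*x2 = 12*(-18.5) + 105.5*0.0 + 96.5*0.0 = -222.0 + 0.0 + 0.0 = -222.0


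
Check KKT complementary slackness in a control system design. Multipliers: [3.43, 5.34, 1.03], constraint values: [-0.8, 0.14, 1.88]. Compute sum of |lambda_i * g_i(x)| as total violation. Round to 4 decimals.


KKT complementary slackness check:
lambda_1 * g_1 = 3.43 * -0.8 = -2.744
lambda_2 * g_2 = 5.34 * 0.14 = 0.7476
lambda_3 * g_3 = 1.03 * 1.88 = 1.9364
Total violation = 2.744 + 0.7476 + 1.9364 = 5.428


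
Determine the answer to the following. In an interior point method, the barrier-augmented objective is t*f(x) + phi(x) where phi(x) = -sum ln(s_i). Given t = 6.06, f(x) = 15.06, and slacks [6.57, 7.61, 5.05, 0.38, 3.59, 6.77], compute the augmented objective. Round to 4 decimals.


Step 1: Compute log-barrier.
ln values: [1.8825, 2.0295, 1.6194, -0.9676, 1.2782, 1.9125]
phi = -(1.8825 + 2.0295 + 1.6194 - 0.9676 + 1.2782 + 1.9125) = -7.7544
Step 2: Compute augmented objective.
t*f(x) = 6.06*15.06 = 91.2636
Total = 91.2636 - 7.7544 = 83.5092


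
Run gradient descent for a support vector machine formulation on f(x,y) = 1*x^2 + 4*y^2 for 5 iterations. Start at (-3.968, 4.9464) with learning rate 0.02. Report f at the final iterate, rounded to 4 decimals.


Gradient descent on f(x,y) = 1*x^2 + 4*y^2.
Starting point: (-3.968, 4.9464), alpha = 0.02
Step 1: grad_x = 2*1*-3.968 = -7.936, grad_y = 2*4*4.9464 = 39.5712
  x_1 = -3.968 - 0.02*-7.936 = -3.8093
  y_1 = 4.9464 - 0.02*39.5712 = 4.155
Step 2: grad_x = 2*1*-3.8093 = -7.6186, grad_y = 2*4*4.155 = 33.2398
  x_2 = -3.8093 - 0.02*-7.6186 = -3.6569
  y_2 = 4.155 - 0.02*33.2398 = 3.4902
Step 3: grad_x = 2*1*-3.6569 = -7.3138, grad_y = 2*4*3.4902 = 27.9214
  x_3 = -3.6569 - 0.02*-7.3138 = -3.5106
  y_3 = 3.4902 - 0.02*27.9214 = 2.9318
Step 4: grad_x = 2*1*-3.5106 = -7.0213, grad_y = 2*4*2.9318 = 23.454
  x_4 = -3.5106 - 0.02*-7.0213 = -3.3702
  y_4 = 2.9318 - 0.02*23.454 = 2.4627
Step 5: grad_x = 2*1*-3.3702 = -6.7404, grad_y = 2*4*2.4627 = 19.7014
  x_5 = -3.3702 - 0.02*-6.7404 = -3.2354
  y_5 = 2.4627 - 0.02*19.7014 = 2.0686
f(-3.2354, 2.0686) = 1*(-3.2354)^2 + 4*2.0686^2 = 27.585
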